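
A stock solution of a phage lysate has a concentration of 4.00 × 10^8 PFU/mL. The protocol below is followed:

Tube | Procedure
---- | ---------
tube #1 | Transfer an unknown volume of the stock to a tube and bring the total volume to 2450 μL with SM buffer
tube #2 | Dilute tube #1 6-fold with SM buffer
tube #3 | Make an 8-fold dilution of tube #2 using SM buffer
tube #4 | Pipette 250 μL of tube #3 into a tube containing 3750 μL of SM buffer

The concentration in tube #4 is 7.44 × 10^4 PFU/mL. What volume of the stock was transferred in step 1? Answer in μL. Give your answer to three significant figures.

Step 1: v brought to 2450 μL → factor = 2450 μL/v
Step 2: 6-fold → factor 6
Step 3: 8-fold → factor 8
Step 4: 250 μL + 3750 μL = 4000 μL total → factor 4000/250 = 16
Product of known-step factors = 768
Overall factor = 4.00 × 10^8 PFU/mL / (7.44 × 10^4 PFU/mL) = 5376.3
Step-1 factor = 5376.3 / 768 = 7.0004
v = 2450 μL / 7.0004 = 350 μL

350 μL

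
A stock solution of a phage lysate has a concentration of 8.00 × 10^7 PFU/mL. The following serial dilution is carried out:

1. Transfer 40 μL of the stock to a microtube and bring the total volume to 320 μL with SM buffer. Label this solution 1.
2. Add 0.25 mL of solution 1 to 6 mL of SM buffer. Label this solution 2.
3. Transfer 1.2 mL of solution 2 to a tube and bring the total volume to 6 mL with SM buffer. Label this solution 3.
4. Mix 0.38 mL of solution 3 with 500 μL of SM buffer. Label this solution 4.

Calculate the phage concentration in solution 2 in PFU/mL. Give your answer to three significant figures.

4.00 × 10^5 PFU/mL

Step 1: 40 μL brought to 320 μL → factor 320/40 = 8
Step 2: 0.25 mL + 6 mL = 6.25 mL total → factor 6.25/0.25 = 25
Dilution factor through solution 2 = 8 × 25 = 200
[solution 2] = 8.00 × 10^7 PFU/mL / 200 = 4.00 × 10^5 PFU/mL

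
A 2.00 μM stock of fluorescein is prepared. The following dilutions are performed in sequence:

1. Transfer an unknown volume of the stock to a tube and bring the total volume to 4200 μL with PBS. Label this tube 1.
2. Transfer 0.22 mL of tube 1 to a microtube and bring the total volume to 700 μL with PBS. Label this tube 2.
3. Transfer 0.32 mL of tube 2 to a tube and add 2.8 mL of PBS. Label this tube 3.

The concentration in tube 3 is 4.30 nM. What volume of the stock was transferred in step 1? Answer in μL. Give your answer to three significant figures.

280 μL

Step 1: v brought to 4200 μL → factor = 4200 μL/v
Step 2: 0.22 mL brought to 700 μL → factor 0.7/0.22 = 3.1818
Step 3: 0.32 mL + 2.8 mL = 3.12 mL total → factor 3.12/0.32 = 9.75
Product of known-step factors = 31.023
Overall factor = 2.00 μM / (4.30 nM) = 465.12
Step-1 factor = 465.12 / 31.023 = 14.993
v = 4200 μL / 14.993 = 280 μL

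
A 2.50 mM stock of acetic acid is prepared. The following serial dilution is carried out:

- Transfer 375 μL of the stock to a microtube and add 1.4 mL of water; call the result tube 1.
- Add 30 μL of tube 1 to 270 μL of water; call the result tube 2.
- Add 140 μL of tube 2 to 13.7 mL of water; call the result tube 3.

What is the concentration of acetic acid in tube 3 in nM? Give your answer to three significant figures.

Step 1: 375 μL + 1.4 mL = 1775 μL total → factor 1775/375 = 4.7333
Step 2: 30 μL + 270 μL = 300 μL total → factor 300/30 = 10
Step 3: 140 μL + 13.7 mL = 13840 μL total → factor 13840/140 = 98.857
Overall dilution factor = 4.7333 × 10 × 98.857 = 4679.2
Final = 2.50 mM / 4679.2 = 0.0005343 mM = 534 nM

534 nM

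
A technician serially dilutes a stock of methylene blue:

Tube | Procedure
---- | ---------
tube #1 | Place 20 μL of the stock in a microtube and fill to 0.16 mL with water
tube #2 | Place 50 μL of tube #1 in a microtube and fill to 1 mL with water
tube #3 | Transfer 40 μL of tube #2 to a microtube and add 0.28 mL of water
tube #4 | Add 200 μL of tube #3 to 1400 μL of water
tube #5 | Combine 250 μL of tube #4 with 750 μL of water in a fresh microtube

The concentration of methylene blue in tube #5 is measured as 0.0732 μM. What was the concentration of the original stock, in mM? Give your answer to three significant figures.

Step 1: 20 μL brought to 0.16 mL → factor 160/20 = 8
Step 2: 50 μL brought to 1 mL → factor 1000/50 = 20
Step 3: 40 μL + 0.28 mL = 320 μL total → factor 320/40 = 8
Step 4: 200 μL + 1400 μL = 1600 μL total → factor 1600/200 = 8
Step 5: 250 μL + 750 μL = 1000 μL total → factor 1000/250 = 4
Overall dilution factor = 8 × 20 × 8 × 8 × 4 = 40960
Stock = 0.0732 μM × 40960 = 2998 μM = 3.00 mM

3.00 mM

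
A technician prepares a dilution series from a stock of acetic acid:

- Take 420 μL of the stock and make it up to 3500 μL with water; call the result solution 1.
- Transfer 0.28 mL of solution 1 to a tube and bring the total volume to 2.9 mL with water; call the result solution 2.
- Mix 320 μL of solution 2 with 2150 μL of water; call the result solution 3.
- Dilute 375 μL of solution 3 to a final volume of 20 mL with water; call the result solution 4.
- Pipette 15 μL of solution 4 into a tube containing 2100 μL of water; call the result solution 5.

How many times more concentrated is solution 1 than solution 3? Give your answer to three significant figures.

79.9

Step 1: 420 μL brought to 3500 μL → factor 3500/420 = 8.3333
Step 2: 0.28 mL brought to 2.9 mL → factor 2.9/0.28 = 10.357
Step 3: 320 μL + 2150 μL = 2470 μL total → factor 2470/320 = 7.7188
Dilution factor to solution 1 = 8.3333; to solution 3 = 666.2
[solution 1]/[solution 3] = (factor to solution 3)/(factor to solution 1) = 666.2/8.3333 = 79.9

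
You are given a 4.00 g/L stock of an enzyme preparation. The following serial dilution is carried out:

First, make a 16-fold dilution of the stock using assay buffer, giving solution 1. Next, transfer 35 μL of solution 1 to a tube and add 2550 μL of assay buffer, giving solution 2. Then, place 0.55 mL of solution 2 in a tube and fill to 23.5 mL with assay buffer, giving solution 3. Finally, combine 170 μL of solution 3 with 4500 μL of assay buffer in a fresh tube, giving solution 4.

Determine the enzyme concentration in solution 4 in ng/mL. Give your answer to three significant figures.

Step 1: 16-fold → factor 16
Step 2: 35 μL + 2550 μL = 2585 μL total → factor 2585/35 = 73.857
Step 3: 0.55 mL brought to 23.5 mL → factor 23.5/0.55 = 42.727
Step 4: 170 μL + 4500 μL = 4670 μL total → factor 4670/170 = 27.471
Overall dilution factor = 16 × 73.857 × 42.727 × 27.471 = 1.387 × 10^6
Final = 4.00 g/L / 1.387 × 10^6 = 2.884 × 10^-6 g/L = 2.88 ng/mL

2.88 ng/mL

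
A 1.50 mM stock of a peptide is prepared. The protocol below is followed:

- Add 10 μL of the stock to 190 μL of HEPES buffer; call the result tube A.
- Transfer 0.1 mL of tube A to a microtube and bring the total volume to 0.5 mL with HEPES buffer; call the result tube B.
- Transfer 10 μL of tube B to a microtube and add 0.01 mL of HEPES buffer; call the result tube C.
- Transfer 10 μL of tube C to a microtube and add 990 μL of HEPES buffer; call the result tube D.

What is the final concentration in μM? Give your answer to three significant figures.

Step 1: 10 μL + 190 μL = 200 μL total → factor 200/10 = 20
Step 2: 0.1 mL brought to 0.5 mL → factor 0.5/0.1 = 5
Step 3: 10 μL + 0.01 mL = 20 μL total → factor 20/10 = 2
Step 4: 10 μL + 990 μL = 1000 μL total → factor 1000/10 = 100
Overall dilution factor = 20 × 5 × 2 × 100 = 20000
Final = 1.50 mM / 20000 = 7.500 × 10^-5 mM = 0.0750 μM

0.0750 μM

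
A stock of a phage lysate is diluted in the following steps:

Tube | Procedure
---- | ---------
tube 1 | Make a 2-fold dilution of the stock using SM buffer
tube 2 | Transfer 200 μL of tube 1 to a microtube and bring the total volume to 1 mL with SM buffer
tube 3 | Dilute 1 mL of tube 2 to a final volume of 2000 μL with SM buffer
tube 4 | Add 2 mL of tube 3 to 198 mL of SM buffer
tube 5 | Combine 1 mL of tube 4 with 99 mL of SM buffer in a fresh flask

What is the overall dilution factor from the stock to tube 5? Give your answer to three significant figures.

2.00 × 10^5

Step 1: 2-fold → factor 2
Step 2: 200 μL brought to 1 mL → factor 1000/200 = 5
Step 3: 1 mL brought to 2000 μL → factor 2/1 = 2
Step 4: 2 mL + 198 mL = 200 mL total → factor 200/2 = 100
Step 5: 1 mL + 99 mL = 100 mL total → factor 100/1 = 100
Overall dilution factor = 2 × 5 × 2 × 100 × 100 = 2 × 10^5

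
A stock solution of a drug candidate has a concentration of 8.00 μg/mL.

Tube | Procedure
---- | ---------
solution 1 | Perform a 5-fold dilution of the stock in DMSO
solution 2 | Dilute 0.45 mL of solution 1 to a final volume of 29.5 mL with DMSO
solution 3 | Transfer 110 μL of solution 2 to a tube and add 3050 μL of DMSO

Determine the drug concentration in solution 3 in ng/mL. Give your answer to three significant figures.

0.850 ng/mL

Step 1: 5-fold → factor 5
Step 2: 0.45 mL brought to 29.5 mL → factor 29.5/0.45 = 65.556
Step 3: 110 μL + 3050 μL = 3160 μL total → factor 3160/110 = 28.727
Overall dilution factor = 5 × 65.556 × 28.727 = 9416.2
Final = 8.00 μg/mL / 9416.2 = 0.0008496 μg/mL = 0.850 ng/mL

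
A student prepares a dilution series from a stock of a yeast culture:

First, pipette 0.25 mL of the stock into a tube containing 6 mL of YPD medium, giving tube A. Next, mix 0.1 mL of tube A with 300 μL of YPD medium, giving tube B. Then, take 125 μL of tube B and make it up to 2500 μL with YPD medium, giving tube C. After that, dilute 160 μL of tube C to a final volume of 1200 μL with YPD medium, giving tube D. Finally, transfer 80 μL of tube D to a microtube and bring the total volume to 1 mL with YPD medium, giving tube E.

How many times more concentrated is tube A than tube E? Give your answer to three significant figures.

7.50 × 10^3

Step 1: 0.25 mL + 6 mL = 6.25 mL total → factor 6.25/0.25 = 25
Step 2: 0.1 mL + 300 μL = 0.4 mL total → factor 0.4/0.1 = 4
Step 3: 125 μL brought to 2500 μL → factor 2500/125 = 20
Step 4: 160 μL brought to 1200 μL → factor 1200/160 = 7.5
Step 5: 80 μL brought to 1 mL → factor 1000/80 = 12.5
Dilution factor to tube A = 25; to tube E = 1.875 × 10^5
[tube A]/[tube E] = (factor to tube E)/(factor to tube A) = 1.875 × 10^5/25 = 7.50 × 10^3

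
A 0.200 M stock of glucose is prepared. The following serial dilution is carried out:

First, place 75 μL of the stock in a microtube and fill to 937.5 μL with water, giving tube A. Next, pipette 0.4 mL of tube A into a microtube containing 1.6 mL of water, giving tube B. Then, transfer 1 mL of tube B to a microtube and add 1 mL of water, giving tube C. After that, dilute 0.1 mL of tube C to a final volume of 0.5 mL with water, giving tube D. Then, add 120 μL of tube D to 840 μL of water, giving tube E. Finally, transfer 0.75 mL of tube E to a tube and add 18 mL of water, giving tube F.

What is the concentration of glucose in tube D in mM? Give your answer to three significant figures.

0.320 mM

Step 1: 75 μL brought to 937.5 μL → factor 937.5/75 = 12.5
Step 2: 0.4 mL + 1.6 mL = 2 mL total → factor 2/0.4 = 5
Step 3: 1 mL + 1 mL = 2 mL total → factor 2/1 = 2
Step 4: 0.1 mL brought to 0.5 mL → factor 0.5/0.1 = 5
Dilution factor through tube D = 12.5 × 5 × 2 × 5 = 625
[tube D] = 0.200 M / 625 = 0.0003200 M = 0.320 mM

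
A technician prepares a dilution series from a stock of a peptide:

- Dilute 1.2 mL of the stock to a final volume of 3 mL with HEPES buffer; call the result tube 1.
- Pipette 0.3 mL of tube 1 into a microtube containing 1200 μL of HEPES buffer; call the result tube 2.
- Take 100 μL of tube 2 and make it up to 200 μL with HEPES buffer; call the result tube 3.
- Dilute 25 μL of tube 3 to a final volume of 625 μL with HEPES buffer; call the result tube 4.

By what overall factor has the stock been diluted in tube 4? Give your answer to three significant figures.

625

Step 1: 1.2 mL brought to 3 mL → factor 3/1.2 = 2.5
Step 2: 0.3 mL + 1200 μL = 1.5 mL total → factor 1.5/0.3 = 5
Step 3: 100 μL brought to 200 μL → factor 200/100 = 2
Step 4: 25 μL brought to 625 μL → factor 625/25 = 25
Overall dilution factor = 2.5 × 5 × 2 × 25 = 625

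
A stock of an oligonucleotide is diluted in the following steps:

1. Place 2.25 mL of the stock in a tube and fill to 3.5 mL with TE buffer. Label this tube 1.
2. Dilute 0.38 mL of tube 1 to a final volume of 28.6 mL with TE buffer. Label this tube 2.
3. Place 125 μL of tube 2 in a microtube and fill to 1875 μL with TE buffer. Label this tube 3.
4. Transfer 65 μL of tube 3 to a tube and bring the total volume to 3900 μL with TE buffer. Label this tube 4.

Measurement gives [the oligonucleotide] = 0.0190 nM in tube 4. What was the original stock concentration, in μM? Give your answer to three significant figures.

Step 1: 2.25 mL brought to 3.5 mL → factor 3.5/2.25 = 1.5556
Step 2: 0.38 mL brought to 28.6 mL → factor 28.6/0.38 = 75.263
Step 3: 125 μL brought to 1875 μL → factor 1875/125 = 15
Step 4: 65 μL brought to 3900 μL → factor 3900/65 = 60
Overall dilution factor = 1.5556 × 75.263 × 15 × 60 = 1.0537 × 10^5
Stock = 0.0190 nM × 1.0537 × 10^5 = 2002 nM = 2.00 μM

2.00 μM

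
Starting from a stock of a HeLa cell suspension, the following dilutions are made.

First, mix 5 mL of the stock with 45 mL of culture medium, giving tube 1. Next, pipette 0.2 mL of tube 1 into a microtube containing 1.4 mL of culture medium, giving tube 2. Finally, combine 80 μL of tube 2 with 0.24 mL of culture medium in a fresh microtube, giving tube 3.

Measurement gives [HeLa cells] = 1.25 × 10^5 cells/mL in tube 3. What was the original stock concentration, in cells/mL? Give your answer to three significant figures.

4.00 × 10^7 cells/mL

Step 1: 5 mL + 45 mL = 50 mL total → factor 50/5 = 10
Step 2: 0.2 mL + 1.4 mL = 1.6 mL total → factor 1.6/0.2 = 8
Step 3: 80 μL + 0.24 mL = 320 μL total → factor 320/80 = 4
Overall dilution factor = 10 × 8 × 4 = 320
Stock = 1.25 × 10^5 cells/mL × 320 = 4.00 × 10^7 cells/mL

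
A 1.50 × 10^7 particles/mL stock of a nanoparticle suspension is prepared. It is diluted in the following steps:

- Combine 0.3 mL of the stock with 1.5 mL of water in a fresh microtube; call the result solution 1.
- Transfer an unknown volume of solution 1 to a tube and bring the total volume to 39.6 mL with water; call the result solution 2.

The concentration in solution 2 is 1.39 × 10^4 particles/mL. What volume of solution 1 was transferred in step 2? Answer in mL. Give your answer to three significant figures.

0.220 mL

Step 1: 0.3 mL + 1.5 mL = 1.8 mL total → factor 1.8/0.3 = 6
Step 2: v brought to 39.6 mL → factor = 39.6 mL/v
Product of known-step factors = 6
Overall factor = 1.50 × 10^7 particles/mL / (1.39 × 10^4 particles/mL) = 1079.1
Step-2 factor = 1079.1 / 6 = 179.86
v = 39.6 mL / 179.86 = 0.220 mL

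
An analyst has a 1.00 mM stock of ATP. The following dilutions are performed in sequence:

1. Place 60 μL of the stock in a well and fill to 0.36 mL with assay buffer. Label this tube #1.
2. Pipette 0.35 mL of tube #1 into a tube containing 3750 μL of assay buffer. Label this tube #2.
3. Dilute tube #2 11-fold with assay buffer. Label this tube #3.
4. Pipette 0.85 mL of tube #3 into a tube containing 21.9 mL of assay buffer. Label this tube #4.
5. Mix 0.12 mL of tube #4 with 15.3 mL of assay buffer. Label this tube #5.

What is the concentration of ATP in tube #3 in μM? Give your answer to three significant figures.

Step 1: 60 μL brought to 0.36 mL → factor 360/60 = 6
Step 2: 0.35 mL + 3750 μL = 4.1 mL total → factor 4.1/0.35 = 11.714
Step 3: 11-fold → factor 11
Dilution factor through tube #3 = 6 × 11.714 × 11 = 773.14
[tube #3] = 1.00 mM / 773.14 = 0.001293 mM = 1.29 μM

1.29 μM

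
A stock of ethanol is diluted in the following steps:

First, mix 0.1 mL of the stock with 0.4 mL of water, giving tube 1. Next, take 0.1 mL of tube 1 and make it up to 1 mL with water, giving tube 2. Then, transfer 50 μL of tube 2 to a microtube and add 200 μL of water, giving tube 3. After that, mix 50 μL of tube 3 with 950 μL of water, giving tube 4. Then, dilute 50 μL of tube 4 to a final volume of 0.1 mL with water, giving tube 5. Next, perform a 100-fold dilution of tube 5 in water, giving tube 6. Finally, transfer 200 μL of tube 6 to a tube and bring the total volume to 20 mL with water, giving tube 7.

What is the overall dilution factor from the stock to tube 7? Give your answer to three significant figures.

Step 1: 0.1 mL + 0.4 mL = 0.5 mL total → factor 0.5/0.1 = 5
Step 2: 0.1 mL brought to 1 mL → factor 1/0.1 = 10
Step 3: 50 μL + 200 μL = 250 μL total → factor 250/50 = 5
Step 4: 50 μL + 950 μL = 1000 μL total → factor 1000/50 = 20
Step 5: 50 μL brought to 0.1 mL → factor 100/50 = 2
Step 6: 100-fold → factor 100
Step 7: 200 μL brought to 20 mL → factor 20000/200 = 100
Overall dilution factor = 5 × 10 × 5 × 20 × 2 × 100 × 100 = 1 × 10^8

1.00 × 10^8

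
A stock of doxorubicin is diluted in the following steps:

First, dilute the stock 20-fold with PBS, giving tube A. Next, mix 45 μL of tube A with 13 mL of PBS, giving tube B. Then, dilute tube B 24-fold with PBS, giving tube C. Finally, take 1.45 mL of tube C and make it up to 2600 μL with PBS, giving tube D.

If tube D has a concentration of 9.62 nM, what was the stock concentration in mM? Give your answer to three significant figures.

Step 1: 20-fold → factor 20
Step 2: 45 μL + 13 mL = 13045 μL total → factor 13045/45 = 289.89
Step 3: 24-fold → factor 24
Step 4: 1.45 mL brought to 2600 μL → factor 2.6/1.45 = 1.7931
Overall dilution factor = 20 × 289.89 × 24 × 1.7931 = 2.495 × 10^5
Stock = 9.62 nM × 2.495 × 10^5 = 2.400 × 10^6 nM = 2.40 mM

2.40 mM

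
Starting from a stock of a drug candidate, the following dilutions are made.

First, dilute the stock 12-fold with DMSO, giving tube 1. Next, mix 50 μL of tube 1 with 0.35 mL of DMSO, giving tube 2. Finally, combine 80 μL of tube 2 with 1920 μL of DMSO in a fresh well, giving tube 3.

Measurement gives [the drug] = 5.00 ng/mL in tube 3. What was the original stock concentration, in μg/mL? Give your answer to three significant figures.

12.0 μg/mL

Step 1: 12-fold → factor 12
Step 2: 50 μL + 0.35 mL = 400 μL total → factor 400/50 = 8
Step 3: 80 μL + 1920 μL = 2000 μL total → factor 2000/80 = 25
Overall dilution factor = 12 × 8 × 25 = 2400
Stock = 5.00 ng/mL × 2400 = 1.200 × 10^4 ng/mL = 12.0 μg/mL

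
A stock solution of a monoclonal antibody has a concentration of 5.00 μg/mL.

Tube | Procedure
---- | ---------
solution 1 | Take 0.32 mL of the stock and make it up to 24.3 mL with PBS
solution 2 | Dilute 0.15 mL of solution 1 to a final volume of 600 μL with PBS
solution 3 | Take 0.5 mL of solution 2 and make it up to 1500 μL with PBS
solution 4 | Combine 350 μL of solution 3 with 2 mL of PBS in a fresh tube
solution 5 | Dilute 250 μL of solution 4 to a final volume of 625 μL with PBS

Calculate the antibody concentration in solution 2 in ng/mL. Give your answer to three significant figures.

16.5 ng/mL

Step 1: 0.32 mL brought to 24.3 mL → factor 24.3/0.32 = 75.938
Step 2: 0.15 mL brought to 600 μL → factor 0.6/0.15 = 4
Dilution factor through solution 2 = 75.938 × 4 = 303.75
[solution 2] = 5.00 μg/mL / 303.75 = 0.01646 μg/mL = 16.5 ng/mL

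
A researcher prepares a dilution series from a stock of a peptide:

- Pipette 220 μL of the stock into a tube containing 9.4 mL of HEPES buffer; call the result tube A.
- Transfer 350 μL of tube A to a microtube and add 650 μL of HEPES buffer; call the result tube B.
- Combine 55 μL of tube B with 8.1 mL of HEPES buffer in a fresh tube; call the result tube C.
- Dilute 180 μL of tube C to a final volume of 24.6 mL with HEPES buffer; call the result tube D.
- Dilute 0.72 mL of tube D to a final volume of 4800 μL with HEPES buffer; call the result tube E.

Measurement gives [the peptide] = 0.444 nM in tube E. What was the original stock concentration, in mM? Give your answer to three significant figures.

Step 1: 220 μL + 9.4 mL = 9620 μL total → factor 9620/220 = 43.727
Step 2: 350 μL + 650 μL = 1000 μL total → factor 1000/350 = 2.8571
Step 3: 55 μL + 8.1 mL = 8155 μL total → factor 8155/55 = 148.27
Step 4: 180 μL brought to 24.6 mL → factor 24600/180 = 136.67
Step 5: 0.72 mL brought to 4800 μL → factor 4.8/0.72 = 6.6667
Overall dilution factor = 43.727 × 2.8571 × 148.27 × 136.67 × 6.6667 = 1.6878 × 10^7
Stock = 0.444 nM × 1.6878 × 10^7 = 7.494 × 10^6 nM = 7.49 mM

7.49 mM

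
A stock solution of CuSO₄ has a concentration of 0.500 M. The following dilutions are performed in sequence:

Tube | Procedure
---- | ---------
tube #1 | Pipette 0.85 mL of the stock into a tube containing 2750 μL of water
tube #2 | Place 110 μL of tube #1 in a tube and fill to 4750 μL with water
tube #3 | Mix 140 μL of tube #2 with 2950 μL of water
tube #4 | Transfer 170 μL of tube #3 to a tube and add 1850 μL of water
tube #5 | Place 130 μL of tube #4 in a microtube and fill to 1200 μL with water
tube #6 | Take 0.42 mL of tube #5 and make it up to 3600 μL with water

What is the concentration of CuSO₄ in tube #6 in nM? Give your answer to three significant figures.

132 nM

Step 1: 0.85 mL + 2750 μL = 3.6 mL total → factor 3.6/0.85 = 4.2353
Step 2: 110 μL brought to 4750 μL → factor 4750/110 = 43.182
Step 3: 140 μL + 2950 μL = 3090 μL total → factor 3090/140 = 22.071
Step 4: 170 μL + 1850 μL = 2020 μL total → factor 2020/170 = 11.882
Step 5: 130 μL brought to 1200 μL → factor 1200/130 = 9.2308
Step 6: 0.42 mL brought to 3600 μL → factor 3.6/0.42 = 8.5714
Overall dilution factor = 4.2353 × 43.182 × 22.071 × 11.882 × 9.2308 × 8.5714 = 3.795 × 10^6
Final = 0.500 M / 3.795 × 10^6 = 1.318 × 10^-7 M = 132 nM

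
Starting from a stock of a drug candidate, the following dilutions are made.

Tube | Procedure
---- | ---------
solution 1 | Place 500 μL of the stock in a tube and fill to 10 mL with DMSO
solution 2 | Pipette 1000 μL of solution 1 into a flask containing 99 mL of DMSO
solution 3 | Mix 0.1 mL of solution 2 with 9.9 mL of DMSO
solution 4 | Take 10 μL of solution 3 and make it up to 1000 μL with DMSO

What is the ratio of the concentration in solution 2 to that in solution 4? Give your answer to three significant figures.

1.00 × 10^4

Step 1: 500 μL brought to 10 mL → factor 10000/500 = 20
Step 2: 1000 μL + 99 mL = 1 × 10^5 μL total → factor 1 × 10^5/1000 = 100
Step 3: 0.1 mL + 9.9 mL = 10 mL total → factor 10/0.1 = 100
Step 4: 10 μL brought to 1000 μL → factor 1000/10 = 100
Dilution factor to solution 2 = 2000; to solution 4 = 2 × 10^7
[solution 2]/[solution 4] = (factor to solution 4)/(factor to solution 2) = 2 × 10^7/2000 = 1.00 × 10^4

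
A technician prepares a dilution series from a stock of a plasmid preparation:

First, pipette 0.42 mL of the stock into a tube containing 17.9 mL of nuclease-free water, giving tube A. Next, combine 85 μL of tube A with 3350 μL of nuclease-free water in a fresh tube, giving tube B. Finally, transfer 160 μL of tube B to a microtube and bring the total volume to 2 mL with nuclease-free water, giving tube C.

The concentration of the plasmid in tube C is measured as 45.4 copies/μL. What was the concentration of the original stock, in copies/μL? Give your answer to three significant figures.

Step 1: 0.42 mL + 17.9 mL = 18.32 mL total → factor 18.32/0.42 = 43.619
Step 2: 85 μL + 3350 μL = 3435 μL total → factor 3435/85 = 40.412
Step 3: 160 μL brought to 2 mL → factor 2000/160 = 12.5
Overall dilution factor = 43.619 × 40.412 × 12.5 = 22034
Stock = 45.4 copies/μL × 22034 = 1.00 × 10^6 copies/μL

1.00 × 10^6 copies/μL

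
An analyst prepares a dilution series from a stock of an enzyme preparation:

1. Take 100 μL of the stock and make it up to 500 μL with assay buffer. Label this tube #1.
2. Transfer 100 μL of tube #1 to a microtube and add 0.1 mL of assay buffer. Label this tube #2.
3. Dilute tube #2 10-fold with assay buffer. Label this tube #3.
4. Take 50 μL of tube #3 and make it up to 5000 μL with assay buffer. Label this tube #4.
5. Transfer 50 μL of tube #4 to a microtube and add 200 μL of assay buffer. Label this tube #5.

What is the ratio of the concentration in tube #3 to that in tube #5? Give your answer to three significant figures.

Step 1: 100 μL brought to 500 μL → factor 500/100 = 5
Step 2: 100 μL + 0.1 mL = 200 μL total → factor 200/100 = 2
Step 3: 10-fold → factor 10
Step 4: 50 μL brought to 5000 μL → factor 5000/50 = 100
Step 5: 50 μL + 200 μL = 250 μL total → factor 250/50 = 5
Dilution factor to tube #3 = 100; to tube #5 = 50000
[tube #3]/[tube #5] = (factor to tube #5)/(factor to tube #3) = 50000/100 = 500

500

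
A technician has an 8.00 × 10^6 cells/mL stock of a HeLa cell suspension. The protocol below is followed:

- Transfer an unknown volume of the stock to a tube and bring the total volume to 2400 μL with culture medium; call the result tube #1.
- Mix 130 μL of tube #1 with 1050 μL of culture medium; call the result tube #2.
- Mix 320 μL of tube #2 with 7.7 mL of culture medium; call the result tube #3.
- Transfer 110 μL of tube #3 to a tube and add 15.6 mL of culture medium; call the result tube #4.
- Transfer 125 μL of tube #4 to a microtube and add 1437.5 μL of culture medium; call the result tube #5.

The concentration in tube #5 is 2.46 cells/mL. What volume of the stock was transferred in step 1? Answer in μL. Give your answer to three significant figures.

300 μL

Step 1: v brought to 2400 μL → factor = 2400 μL/v
Step 2: 130 μL + 1050 μL = 1180 μL total → factor 1180/130 = 9.0769
Step 3: 320 μL + 7.7 mL = 8020 μL total → factor 8020/320 = 25.062
Step 4: 110 μL + 15.6 mL = 15710 μL total → factor 15710/110 = 142.82
Step 5: 125 μL + 1437.5 μL = 1562.5 μL total → factor 1562.5/125 = 12.5
Product of known-step factors = 4.0612 × 10^5
Overall factor = 8.00 × 10^6 cells/mL / (2.46 cells/mL) = 3.252 × 10^6
Step-1 factor = 3.252 × 10^6 / 4.0612 × 10^5 = 8.0075
v = 2400 μL / 8.0075 = 300 μL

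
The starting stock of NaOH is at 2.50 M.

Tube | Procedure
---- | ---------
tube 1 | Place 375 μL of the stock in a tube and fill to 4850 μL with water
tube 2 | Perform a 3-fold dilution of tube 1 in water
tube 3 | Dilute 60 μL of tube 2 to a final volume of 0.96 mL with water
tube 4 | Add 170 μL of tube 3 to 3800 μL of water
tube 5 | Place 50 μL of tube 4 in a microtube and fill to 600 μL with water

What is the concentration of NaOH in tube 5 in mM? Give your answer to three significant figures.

0.0144 mM

Step 1: 375 μL brought to 4850 μL → factor 4850/375 = 12.933
Step 2: 3-fold → factor 3
Step 3: 60 μL brought to 0.96 mL → factor 960/60 = 16
Step 4: 170 μL + 3800 μL = 3970 μL total → factor 3970/170 = 23.353
Step 5: 50 μL brought to 600 μL → factor 600/50 = 12
Overall dilution factor = 12.933 × 3 × 16 × 23.353 × 12 = 1.7397 × 10^5
Final = 2.50 M / 1.7397 × 10^5 = 1.437 × 10^-5 M = 0.0144 mM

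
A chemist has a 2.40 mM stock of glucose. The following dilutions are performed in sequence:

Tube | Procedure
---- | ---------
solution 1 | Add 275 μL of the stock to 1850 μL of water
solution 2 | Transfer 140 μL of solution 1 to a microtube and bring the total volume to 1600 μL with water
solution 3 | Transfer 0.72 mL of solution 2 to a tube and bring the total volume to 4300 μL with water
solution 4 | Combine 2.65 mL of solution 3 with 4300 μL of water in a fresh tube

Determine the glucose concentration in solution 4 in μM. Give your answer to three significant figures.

1.74 μM

Step 1: 275 μL + 1850 μL = 2125 μL total → factor 2125/275 = 7.7273
Step 2: 140 μL brought to 1600 μL → factor 1600/140 = 11.429
Step 3: 0.72 mL brought to 4300 μL → factor 4.3/0.72 = 5.9722
Step 4: 2.65 mL + 4300 μL = 6.95 mL total → factor 6.95/2.65 = 2.6226
Overall dilution factor = 7.7273 × 11.429 × 5.9722 × 2.6226 = 1383.2
Final = 2.40 mM / 1383.2 = 0.001735 mM = 1.74 μM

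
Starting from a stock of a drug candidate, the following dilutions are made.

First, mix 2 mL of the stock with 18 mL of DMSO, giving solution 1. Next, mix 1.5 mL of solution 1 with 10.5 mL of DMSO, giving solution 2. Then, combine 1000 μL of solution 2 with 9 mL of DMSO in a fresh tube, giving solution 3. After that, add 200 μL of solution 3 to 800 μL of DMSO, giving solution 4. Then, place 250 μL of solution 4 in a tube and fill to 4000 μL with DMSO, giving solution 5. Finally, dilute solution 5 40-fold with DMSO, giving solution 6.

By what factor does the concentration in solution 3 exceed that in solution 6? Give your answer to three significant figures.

3.20 × 10^3

Step 1: 2 mL + 18 mL = 20 mL total → factor 20/2 = 10
Step 2: 1.5 mL + 10.5 mL = 12 mL total → factor 12/1.5 = 8
Step 3: 1000 μL + 9 mL = 10000 μL total → factor 10000/1000 = 10
Step 4: 200 μL + 800 μL = 1000 μL total → factor 1000/200 = 5
Step 5: 250 μL brought to 4000 μL → factor 4000/250 = 16
Step 6: 40-fold → factor 40
Dilution factor to solution 3 = 800; to solution 6 = 2.56 × 10^6
[solution 3]/[solution 6] = (factor to solution 6)/(factor to solution 3) = 2.56 × 10^6/800 = 3.20 × 10^3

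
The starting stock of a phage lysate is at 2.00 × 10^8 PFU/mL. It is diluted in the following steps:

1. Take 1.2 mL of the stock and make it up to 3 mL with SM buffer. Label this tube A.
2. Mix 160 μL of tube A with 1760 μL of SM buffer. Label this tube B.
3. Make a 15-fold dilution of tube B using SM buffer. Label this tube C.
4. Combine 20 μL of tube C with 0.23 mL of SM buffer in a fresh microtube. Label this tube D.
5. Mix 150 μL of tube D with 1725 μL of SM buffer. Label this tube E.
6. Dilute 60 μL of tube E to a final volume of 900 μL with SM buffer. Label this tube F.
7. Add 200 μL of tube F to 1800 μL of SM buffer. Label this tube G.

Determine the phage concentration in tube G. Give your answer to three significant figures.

Step 1: 1.2 mL brought to 3 mL → factor 3/1.2 = 2.5
Step 2: 160 μL + 1760 μL = 1920 μL total → factor 1920/160 = 12
Step 3: 15-fold → factor 15
Step 4: 20 μL + 0.23 mL = 250 μL total → factor 250/20 = 12.5
Step 5: 150 μL + 1725 μL = 1875 μL total → factor 1875/150 = 12.5
Step 6: 60 μL brought to 900 μL → factor 900/60 = 15
Step 7: 200 μL + 1800 μL = 2000 μL total → factor 2000/200 = 10
Overall dilution factor = 2.5 × 12 × 15 × 12.5 × 12.5 × 15 × 10 = 1.0547 × 10^7
Final = 2.00 × 10^8 PFU/mL / 1.0547 × 10^7 = 19.0 PFU/mL

19.0 PFU/mL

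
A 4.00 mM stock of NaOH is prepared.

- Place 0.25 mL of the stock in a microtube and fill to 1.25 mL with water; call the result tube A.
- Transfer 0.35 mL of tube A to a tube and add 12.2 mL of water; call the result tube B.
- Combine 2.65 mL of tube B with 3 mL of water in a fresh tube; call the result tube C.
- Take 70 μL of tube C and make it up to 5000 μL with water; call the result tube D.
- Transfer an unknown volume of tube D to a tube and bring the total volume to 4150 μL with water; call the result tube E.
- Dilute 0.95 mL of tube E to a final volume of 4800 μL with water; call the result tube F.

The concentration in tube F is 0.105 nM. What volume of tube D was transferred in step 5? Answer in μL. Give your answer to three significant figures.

15.0 μL

Step 1: 0.25 mL brought to 1.25 mL → factor 1.25/0.25 = 5
Step 2: 0.35 mL + 12.2 mL = 12.55 mL total → factor 12.55/0.35 = 35.857
Step 3: 2.65 mL + 3 mL = 5.65 mL total → factor 5.65/2.65 = 2.1321
Step 4: 70 μL brought to 5000 μL → factor 5000/70 = 71.429
Step 5: v brought to 4150 μL → factor = 4150 μL/v
Step 6: 0.95 mL brought to 4800 μL → factor 4.8/0.95 = 5.0526
Product of known-step factors = 1.3796 × 10^5
Overall factor = 4.00 mM / (0.105 nM) = 3.8095 × 10^7
Step-5 factor = 3.8095 × 10^7 / 1.3796 × 10^5 = 276.14
v = 4150 μL / 276.14 = 15.0 μL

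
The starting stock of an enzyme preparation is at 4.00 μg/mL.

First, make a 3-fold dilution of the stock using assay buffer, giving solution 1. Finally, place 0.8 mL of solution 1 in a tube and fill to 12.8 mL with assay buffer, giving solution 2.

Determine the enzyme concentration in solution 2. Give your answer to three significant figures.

Step 1: 3-fold → factor 3
Step 2: 0.8 mL brought to 12.8 mL → factor 12.8/0.8 = 16
Overall dilution factor = 3 × 16 = 48
Final = 4.00 μg/mL / 48 = 0.0833 μg/mL

0.0833 μg/mL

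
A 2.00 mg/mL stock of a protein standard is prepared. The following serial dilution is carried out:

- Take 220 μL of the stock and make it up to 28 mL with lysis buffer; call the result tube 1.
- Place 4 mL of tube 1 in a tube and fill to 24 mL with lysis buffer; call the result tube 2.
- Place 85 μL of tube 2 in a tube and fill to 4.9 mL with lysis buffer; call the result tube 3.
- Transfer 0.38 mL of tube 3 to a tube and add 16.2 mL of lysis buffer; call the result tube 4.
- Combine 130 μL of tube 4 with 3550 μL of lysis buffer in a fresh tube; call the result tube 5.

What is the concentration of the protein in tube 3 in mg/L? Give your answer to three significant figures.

0.0454 mg/L

Step 1: 220 μL brought to 28 mL → factor 28000/220 = 127.27
Step 2: 4 mL brought to 24 mL → factor 24/4 = 6
Step 3: 85 μL brought to 4.9 mL → factor 4900/85 = 57.647
Dilution factor through tube 3 = 127.27 × 6 × 57.647 = 44021
[tube 3] = 2.00 mg/mL / 44021 = 4.543 × 10^-5 mg/mL = 0.0454 mg/L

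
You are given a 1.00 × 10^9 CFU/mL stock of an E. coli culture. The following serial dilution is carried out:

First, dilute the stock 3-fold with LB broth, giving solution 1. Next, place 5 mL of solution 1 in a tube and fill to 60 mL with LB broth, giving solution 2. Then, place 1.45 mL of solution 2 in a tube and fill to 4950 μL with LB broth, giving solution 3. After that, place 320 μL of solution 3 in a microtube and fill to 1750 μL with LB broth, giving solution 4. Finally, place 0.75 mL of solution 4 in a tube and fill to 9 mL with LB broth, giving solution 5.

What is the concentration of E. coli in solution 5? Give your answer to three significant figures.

Step 1: 3-fold → factor 3
Step 2: 5 mL brought to 60 mL → factor 60/5 = 12
Step 3: 1.45 mL brought to 4950 μL → factor 4.95/1.45 = 3.4138
Step 4: 320 μL brought to 1750 μL → factor 1750/320 = 5.4688
Step 5: 0.75 mL brought to 9 mL → factor 9/0.75 = 12
Overall dilution factor = 3 × 12 × 3.4138 × 5.4688 × 12 = 8065.1
Final = 1.00 × 10^9 CFU/mL / 8065.1 = 1.24 × 10^5 CFU/mL

1.24 × 10^5 CFU/mL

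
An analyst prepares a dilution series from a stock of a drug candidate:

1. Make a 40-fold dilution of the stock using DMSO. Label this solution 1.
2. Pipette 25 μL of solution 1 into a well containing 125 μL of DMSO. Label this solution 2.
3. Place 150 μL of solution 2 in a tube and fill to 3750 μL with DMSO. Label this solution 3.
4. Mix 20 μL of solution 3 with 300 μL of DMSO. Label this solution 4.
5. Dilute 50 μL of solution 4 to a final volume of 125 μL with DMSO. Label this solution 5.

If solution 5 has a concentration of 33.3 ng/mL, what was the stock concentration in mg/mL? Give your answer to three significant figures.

Step 1: 40-fold → factor 40
Step 2: 25 μL + 125 μL = 150 μL total → factor 150/25 = 6
Step 3: 150 μL brought to 3750 μL → factor 3750/150 = 25
Step 4: 20 μL + 300 μL = 320 μL total → factor 320/20 = 16
Step 5: 50 μL brought to 125 μL → factor 125/50 = 2.5
Overall dilution factor = 40 × 6 × 25 × 16 × 2.5 = 2.4 × 10^5
Stock = 33.3 ng/mL × 2.4 × 10^5 = 7.992 × 10^6 ng/mL = 7.99 mg/mL

7.99 mg/mL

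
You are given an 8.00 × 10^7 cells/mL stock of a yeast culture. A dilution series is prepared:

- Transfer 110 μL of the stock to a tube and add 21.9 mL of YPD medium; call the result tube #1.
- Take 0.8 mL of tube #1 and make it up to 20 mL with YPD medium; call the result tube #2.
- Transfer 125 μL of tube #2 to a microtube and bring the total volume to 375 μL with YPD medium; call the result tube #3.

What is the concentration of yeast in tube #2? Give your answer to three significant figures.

Step 1: 110 μL + 21.9 mL = 22010 μL total → factor 22010/110 = 200.09
Step 2: 0.8 mL brought to 20 mL → factor 20/0.8 = 25
Dilution factor through tube #2 = 200.09 × 25 = 5002.3
[tube #2] = 8.00 × 10^7 cells/mL / 5002.3 = 1.60 × 10^4 cells/mL

1.60 × 10^4 cells/mL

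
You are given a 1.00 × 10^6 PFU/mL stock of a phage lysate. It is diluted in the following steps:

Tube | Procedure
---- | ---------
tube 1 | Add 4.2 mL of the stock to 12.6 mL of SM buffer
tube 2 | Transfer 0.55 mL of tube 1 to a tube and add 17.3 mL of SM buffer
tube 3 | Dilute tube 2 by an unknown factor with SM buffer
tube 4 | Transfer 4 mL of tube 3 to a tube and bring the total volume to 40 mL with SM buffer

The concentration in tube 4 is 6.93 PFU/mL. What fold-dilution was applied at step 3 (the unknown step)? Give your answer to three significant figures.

Step 1: 4.2 mL + 12.6 mL = 16.8 mL total → factor 16.8/4.2 = 4
Step 2: 0.55 mL + 17.3 mL = 17.85 mL total → factor 17.85/0.55 = 32.455
Step 3: unknown factor x
Step 4: 4 mL brought to 40 mL → factor 40/4 = 10
Product of known-step factors = 1298.2
Overall factor = 1.00 × 10^6 PFU/mL / (6.93 PFU/mL) = 1.443 × 10^5
x = 1.443 × 10^5 / 1298.2 = 111

111-fold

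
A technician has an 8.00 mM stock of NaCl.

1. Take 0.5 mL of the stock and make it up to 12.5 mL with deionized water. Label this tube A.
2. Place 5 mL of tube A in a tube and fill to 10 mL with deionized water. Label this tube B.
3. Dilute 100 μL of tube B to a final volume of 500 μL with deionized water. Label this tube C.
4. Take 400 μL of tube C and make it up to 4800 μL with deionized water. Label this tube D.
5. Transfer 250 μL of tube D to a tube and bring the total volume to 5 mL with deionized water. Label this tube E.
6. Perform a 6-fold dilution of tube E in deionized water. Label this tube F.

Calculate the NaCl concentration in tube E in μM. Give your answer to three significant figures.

Step 1: 0.5 mL brought to 12.5 mL → factor 12.5/0.5 = 25
Step 2: 5 mL brought to 10 mL → factor 10/5 = 2
Step 3: 100 μL brought to 500 μL → factor 500/100 = 5
Step 4: 400 μL brought to 4800 μL → factor 4800/400 = 12
Step 5: 250 μL brought to 5 mL → factor 5000/250 = 20
Dilution factor through tube E = 25 × 2 × 5 × 12 × 20 = 60000
[tube E] = 8.00 mM / 60000 = 0.0001333 mM = 0.133 μM

0.133 μM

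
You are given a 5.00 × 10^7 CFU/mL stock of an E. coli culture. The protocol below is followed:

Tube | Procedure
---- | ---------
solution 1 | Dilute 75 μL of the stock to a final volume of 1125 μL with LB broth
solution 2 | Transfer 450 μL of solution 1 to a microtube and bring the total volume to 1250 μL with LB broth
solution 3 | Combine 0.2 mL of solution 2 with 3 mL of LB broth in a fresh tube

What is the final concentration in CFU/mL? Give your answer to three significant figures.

Step 1: 75 μL brought to 1125 μL → factor 1125/75 = 15
Step 2: 450 μL brought to 1250 μL → factor 1250/450 = 2.7778
Step 3: 0.2 mL + 3 mL = 3.2 mL total → factor 3.2/0.2 = 16
Overall dilution factor = 15 × 2.7778 × 16 = 666.67
Final = 5.00 × 10^7 CFU/mL / 666.67 = 7.50 × 10^4 CFU/mL

7.50 × 10^4 CFU/mL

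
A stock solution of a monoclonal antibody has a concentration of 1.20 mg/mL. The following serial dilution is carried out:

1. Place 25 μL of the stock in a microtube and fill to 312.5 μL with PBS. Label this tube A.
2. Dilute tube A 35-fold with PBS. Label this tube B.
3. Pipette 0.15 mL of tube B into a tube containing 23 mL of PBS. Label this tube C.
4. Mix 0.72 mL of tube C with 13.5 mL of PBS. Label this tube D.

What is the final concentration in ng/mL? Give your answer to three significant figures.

Step 1: 25 μL brought to 312.5 μL → factor 312.5/25 = 12.5
Step 2: 35-fold → factor 35
Step 3: 0.15 mL + 23 mL = 23.15 mL total → factor 23.15/0.15 = 154.33
Step 4: 0.72 mL + 13.5 mL = 14.22 mL total → factor 14.22/0.72 = 19.75
Overall dilution factor = 12.5 × 35 × 154.33 × 19.75 = 1.3335 × 10^6
Final = 1.20 mg/mL / 1.3335 × 10^6 = 8.999 × 10^-7 mg/mL = 0.900 ng/mL

0.900 ng/mL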